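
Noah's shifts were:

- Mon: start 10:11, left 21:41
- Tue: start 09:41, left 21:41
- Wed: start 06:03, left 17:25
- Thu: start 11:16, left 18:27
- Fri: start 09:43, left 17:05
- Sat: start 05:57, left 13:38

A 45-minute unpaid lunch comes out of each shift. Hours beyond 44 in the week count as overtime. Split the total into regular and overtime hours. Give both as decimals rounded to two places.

Regular 44.00 hours, overtime 8.60 hours

Mon: 10:11–21:41 = 11 h 30 min; less 45 min break → 10 h 45 min
Tue: 09:41–21:41 = 12 h 0 min; less 45 min break → 11 h 15 min
Wed: 06:03–17:25 = 11 h 22 min; less 45 min break → 10 h 37 min
Thu: 11:16–18:27 = 7 h 11 min; less 45 min break → 6 h 26 min
Fri: 09:43–17:05 = 7 h 22 min; less 45 min break → 6 h 37 min
Sat: 05:57–13:38 = 7 h 41 min; less 45 min break → 6 h 56 min
Total worked: 52 h 36 min = 52.60 h.
Threshold 44 h → overtime 8 h 36 min, regular 44 h 0 min.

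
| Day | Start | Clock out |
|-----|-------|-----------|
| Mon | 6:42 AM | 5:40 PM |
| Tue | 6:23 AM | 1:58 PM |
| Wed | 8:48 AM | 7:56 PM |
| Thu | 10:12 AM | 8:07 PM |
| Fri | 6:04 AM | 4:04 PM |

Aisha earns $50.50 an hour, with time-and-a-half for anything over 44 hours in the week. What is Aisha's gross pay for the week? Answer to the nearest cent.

Mon: 6:42 AM–5:40 PM = 10 h 58 min
Tue: 6:23 AM–1:58 PM = 7 h 35 min
Wed: 8:48 AM–7:56 PM = 11 h 8 min
Thu: 10:12 AM–8:07 PM = 9 h 55 min
Fri: 6:04 AM–4:04 PM = 10 h 0 min
Total worked: 49 h 36 min = 2976 min.
Regular 44 h 0 min = 2640 min at $50.50/h; overtime 5 h 36 min = 336 min at $75.75/h.
Pay = (2640 × $50.50 + 336 × $75.75) ÷ 60 = $2646.20.

$2646.20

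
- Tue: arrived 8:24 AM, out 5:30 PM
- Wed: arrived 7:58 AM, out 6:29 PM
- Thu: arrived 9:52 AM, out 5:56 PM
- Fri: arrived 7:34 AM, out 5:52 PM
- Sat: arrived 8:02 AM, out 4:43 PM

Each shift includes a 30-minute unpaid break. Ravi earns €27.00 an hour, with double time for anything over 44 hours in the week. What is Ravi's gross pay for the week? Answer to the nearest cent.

Tue: 8:24 AM–5:30 PM = 9 h 6 min; less 30 min break → 8 h 36 min
Wed: 7:58 AM–6:29 PM = 10 h 31 min; less 30 min break → 10 h 1 min
Thu: 9:52 AM–5:56 PM = 8 h 4 min; less 30 min break → 7 h 34 min
Fri: 7:34 AM–5:52 PM = 10 h 18 min; less 30 min break → 9 h 48 min
Sat: 8:02 AM–4:43 PM = 8 h 41 min; less 30 min break → 8 h 11 min
Total worked: 44 h 10 min = 2650 min.
Regular 44 h 0 min = 2640 min at €27.00/h; overtime 0 h 10 min = 10 min at €54.00/h.
Pay = (2640 × €27.00 + 10 × €54.00) ÷ 60 = €1197.00.

€1197.00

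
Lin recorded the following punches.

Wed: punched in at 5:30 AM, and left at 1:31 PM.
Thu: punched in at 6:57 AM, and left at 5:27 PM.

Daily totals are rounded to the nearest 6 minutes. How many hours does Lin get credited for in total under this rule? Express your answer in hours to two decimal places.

Wed: 5:30 AM–1:31 PM = 8 h 1 min → rounds to 8 h 0 min
Thu: 6:57 AM–5:27 PM = 10 h 30 min → rounds to 10 h 30 min
Total credited: 18 h 30 min.

18.50 hours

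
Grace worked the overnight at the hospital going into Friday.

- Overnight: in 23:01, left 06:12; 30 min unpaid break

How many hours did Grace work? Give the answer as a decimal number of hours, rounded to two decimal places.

6.68 hours

Overnight: 23:01 → midnight = 0 h 59 min; midnight → 06:12 = 6 h 12 min; span 7 h 11 min; less 30 min break → 6 h 41 min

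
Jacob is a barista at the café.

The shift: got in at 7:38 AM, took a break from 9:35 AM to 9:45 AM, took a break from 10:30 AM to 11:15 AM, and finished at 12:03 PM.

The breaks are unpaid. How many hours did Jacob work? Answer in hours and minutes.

The shift: 7:38 AM–12:03 PM = 4 h 25 min; less 55 min break → 3 h 30 min

3 h 30 min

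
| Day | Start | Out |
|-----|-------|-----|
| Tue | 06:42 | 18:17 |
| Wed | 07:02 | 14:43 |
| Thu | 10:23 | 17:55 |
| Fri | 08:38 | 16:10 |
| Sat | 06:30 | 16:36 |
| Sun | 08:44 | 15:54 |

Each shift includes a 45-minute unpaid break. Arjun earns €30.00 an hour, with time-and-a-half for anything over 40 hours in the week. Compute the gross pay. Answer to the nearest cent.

€1519.50

Tue: 06:42–18:17 = 11 h 35 min; less 45 min break → 10 h 50 min
Wed: 07:02–14:43 = 7 h 41 min; less 45 min break → 6 h 56 min
Thu: 10:23–17:55 = 7 h 32 min; less 45 min break → 6 h 47 min
Fri: 08:38–16:10 = 7 h 32 min; less 45 min break → 6 h 47 min
Sat: 06:30–16:36 = 10 h 6 min; less 45 min break → 9 h 21 min
Sun: 08:44–15:54 = 7 h 10 min; less 45 min break → 6 h 25 min
Total worked: 47 h 6 min = 2826 min.
Regular 40 h 0 min = 2400 min at €30.00/h; overtime 7 h 6 min = 426 min at €45.00/h.
Pay = (2400 × €30.00 + 426 × €45.00) ÷ 60 = €1519.50.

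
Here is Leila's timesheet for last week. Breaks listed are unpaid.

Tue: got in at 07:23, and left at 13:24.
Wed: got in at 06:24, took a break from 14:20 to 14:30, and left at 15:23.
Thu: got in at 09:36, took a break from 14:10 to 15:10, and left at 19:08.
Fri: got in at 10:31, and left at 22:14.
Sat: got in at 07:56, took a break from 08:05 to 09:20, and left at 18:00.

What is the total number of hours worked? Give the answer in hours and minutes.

43 h 54 min

Tue: 07:23–13:24 = 6 h 1 min
Wed: 06:24–15:23 = 8 h 59 min; less 10 min break → 8 h 49 min
Thu: 09:36–19:08 = 9 h 32 min; less 60 min break → 8 h 32 min
Fri: 10:31–22:14 = 11 h 43 min
Sat: 07:56–18:00 = 10 h 4 min; less 75 min break → 8 h 49 min
Total: 6 h 1 min + 8 h 49 min + 8 h 32 min + 11 h 43 min + 8 h 49 min = 43 h 54 min.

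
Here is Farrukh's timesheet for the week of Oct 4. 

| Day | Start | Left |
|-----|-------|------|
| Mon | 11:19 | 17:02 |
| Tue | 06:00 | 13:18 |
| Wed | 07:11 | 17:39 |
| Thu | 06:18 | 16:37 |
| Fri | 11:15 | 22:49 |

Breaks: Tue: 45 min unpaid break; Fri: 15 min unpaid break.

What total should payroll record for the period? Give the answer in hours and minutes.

Mon: 11:19–17:02 = 5 h 43 min
Tue: 06:00–13:18 = 7 h 18 min; less 45 min break → 6 h 33 min
Wed: 07:11–17:39 = 10 h 28 min
Thu: 06:18–16:37 = 10 h 19 min
Fri: 11:15–22:49 = 11 h 34 min; less 15 min break → 11 h 19 min
Total: 5 h 43 min + 6 h 33 min + 10 h 28 min + 10 h 19 min + 11 h 19 min = 44 h 22 min.

44 h 22 min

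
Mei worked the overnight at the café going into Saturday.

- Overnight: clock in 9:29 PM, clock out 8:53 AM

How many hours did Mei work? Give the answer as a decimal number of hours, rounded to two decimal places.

11.40 hours

Overnight: 9:29 PM → midnight = 2 h 31 min; midnight → 8:53 AM = 8 h 53 min; span 11 h 24 min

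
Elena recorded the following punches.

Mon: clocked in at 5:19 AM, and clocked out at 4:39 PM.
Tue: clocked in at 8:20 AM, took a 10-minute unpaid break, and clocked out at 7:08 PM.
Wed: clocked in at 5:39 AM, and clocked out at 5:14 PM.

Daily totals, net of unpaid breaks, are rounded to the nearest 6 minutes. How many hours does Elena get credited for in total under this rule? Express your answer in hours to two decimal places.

Mon: 5:19 AM–4:39 PM = 11 h 20 min → rounds to 11 h 18 min
Tue: 8:20 AM–7:08 PM = 10 h 48 min − 10 min = 10 h 38 min → rounds to 10 h 36 min
Wed: 5:39 AM–5:14 PM = 11 h 35 min → rounds to 11 h 36 min
Total credited: 33 h 30 min.

33.50 hours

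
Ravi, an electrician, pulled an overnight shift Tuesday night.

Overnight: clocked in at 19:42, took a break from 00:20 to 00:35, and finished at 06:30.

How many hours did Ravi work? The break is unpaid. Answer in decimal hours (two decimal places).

Overnight: 19:42 → midnight = 4 h 18 min; midnight → 06:30 = 6 h 30 min; span 10 h 48 min; less 15 min break → 10 h 33 min

10.55 hours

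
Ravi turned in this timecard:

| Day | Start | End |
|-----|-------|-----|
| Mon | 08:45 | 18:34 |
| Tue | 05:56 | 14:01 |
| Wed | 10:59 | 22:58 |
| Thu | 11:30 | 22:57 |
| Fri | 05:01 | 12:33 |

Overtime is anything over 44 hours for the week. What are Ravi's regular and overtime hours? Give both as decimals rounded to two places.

Regular 44.00 hours, overtime 4.87 hours

Mon: 08:45–18:34 = 9 h 49 min
Tue: 05:56–14:01 = 8 h 5 min
Wed: 10:59–22:58 = 11 h 59 min
Thu: 11:30–22:57 = 11 h 27 min
Fri: 05:01–12:33 = 7 h 32 min
Total worked: 48 h 52 min = 48.87 h.
Threshold 44 h → overtime 4 h 52 min, regular 44 h 0 min.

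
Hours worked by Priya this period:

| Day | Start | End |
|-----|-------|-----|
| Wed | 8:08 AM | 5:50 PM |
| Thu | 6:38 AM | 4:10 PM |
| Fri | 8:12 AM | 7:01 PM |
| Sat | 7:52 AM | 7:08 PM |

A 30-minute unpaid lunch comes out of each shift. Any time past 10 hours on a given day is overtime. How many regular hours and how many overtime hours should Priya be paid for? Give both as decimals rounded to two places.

Regular 38.23 hours, overtime 1.08 hours

Wed: 8:08 AM–5:50 PM = 9 h 42 min; less 30 min break → 9 h 12 min
Thu: 6:38 AM–4:10 PM = 9 h 32 min; less 30 min break → 9 h 2 min
Fri: 8:12 AM–7:01 PM = 10 h 49 min; less 30 min break → 10 h 19 min
Sat: 7:52 AM–7:08 PM = 11 h 16 min; less 30 min break → 10 h 46 min
Wed reg 9 h 12 min / OT 0 h 0 min; Thu reg 9 h 2 min / OT 0 h 0 min; Fri reg 10 h 0 min / OT 0 h 19 min; Sat reg 10 h 0 min / OT 0 h 46 min.
Totals: regular 38 h 14 min, overtime 1 h 5 min.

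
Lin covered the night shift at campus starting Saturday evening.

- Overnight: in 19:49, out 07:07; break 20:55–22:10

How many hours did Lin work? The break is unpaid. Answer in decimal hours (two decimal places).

10.05 hours

Overnight: 19:49 → midnight = 4 h 11 min; midnight → 07:07 = 7 h 7 min; span 11 h 18 min; less 75 min break → 10 h 3 min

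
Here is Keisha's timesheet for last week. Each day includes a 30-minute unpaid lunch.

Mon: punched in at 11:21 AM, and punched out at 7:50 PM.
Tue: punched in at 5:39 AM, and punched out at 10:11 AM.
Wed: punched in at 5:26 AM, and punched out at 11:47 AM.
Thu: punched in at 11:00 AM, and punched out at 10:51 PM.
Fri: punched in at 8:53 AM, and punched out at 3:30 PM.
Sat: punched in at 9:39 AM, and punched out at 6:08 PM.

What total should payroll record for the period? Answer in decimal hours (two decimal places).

43.32 hours

Mon: 11:21 AM–7:50 PM = 8 h 29 min; less 30 min break → 7 h 59 min
Tue: 5:39 AM–10:11 AM = 4 h 32 min; less 30 min break → 4 h 2 min
Wed: 5:26 AM–11:47 AM = 6 h 21 min; less 30 min break → 5 h 51 min
Thu: 11:00 AM–10:51 PM = 11 h 51 min; less 30 min break → 11 h 21 min
Fri: 8:53 AM–3:30 PM = 6 h 37 min; less 30 min break → 6 h 7 min
Sat: 9:39 AM–6:08 PM = 8 h 29 min; less 30 min break → 7 h 59 min
Total: 7 h 59 min + 4 h 2 min + 5 h 51 min + 11 h 21 min + 6 h 7 min + 7 h 59 min = 43 h 19 min.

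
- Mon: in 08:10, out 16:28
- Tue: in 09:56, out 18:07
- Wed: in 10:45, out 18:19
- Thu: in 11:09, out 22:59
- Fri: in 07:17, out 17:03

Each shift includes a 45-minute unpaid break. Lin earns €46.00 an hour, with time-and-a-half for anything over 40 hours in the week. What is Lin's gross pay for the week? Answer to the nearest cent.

Mon: 08:10–16:28 = 8 h 18 min; less 45 min break → 7 h 33 min
Tue: 09:56–18:07 = 8 h 11 min; less 45 min break → 7 h 26 min
Wed: 10:45–18:19 = 7 h 34 min; less 45 min break → 6 h 49 min
Thu: 11:09–22:59 = 11 h 50 min; less 45 min break → 11 h 5 min
Fri: 07:17–17:03 = 9 h 46 min; less 45 min break → 9 h 1 min
Total worked: 41 h 54 min = 2514 min.
Regular 40 h 0 min = 2400 min at €46.00/h; overtime 1 h 54 min = 114 min at €69.00/h.
Pay = (2400 × €46.00 + 114 × €69.00) ÷ 60 = €1971.10.

€1971.10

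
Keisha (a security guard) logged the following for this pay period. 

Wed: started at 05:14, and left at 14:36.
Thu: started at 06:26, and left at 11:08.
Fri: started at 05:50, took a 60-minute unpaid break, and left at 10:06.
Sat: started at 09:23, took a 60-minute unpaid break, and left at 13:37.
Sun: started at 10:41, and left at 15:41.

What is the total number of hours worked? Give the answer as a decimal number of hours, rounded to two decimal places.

Wed: 05:14–14:36 = 9 h 22 min
Thu: 06:26–11:08 = 4 h 42 min
Fri: 05:50–10:06 = 4 h 16 min; less 60 min break → 3 h 16 min
Sat: 09:23–13:37 = 4 h 14 min; less 60 min break → 3 h 14 min
Sun: 10:41–15:41 = 5 h 0 min
Total: 9 h 22 min + 4 h 42 min + 3 h 16 min + 3 h 14 min + 5 h 0 min = 25 h 34 min.

25.57 hours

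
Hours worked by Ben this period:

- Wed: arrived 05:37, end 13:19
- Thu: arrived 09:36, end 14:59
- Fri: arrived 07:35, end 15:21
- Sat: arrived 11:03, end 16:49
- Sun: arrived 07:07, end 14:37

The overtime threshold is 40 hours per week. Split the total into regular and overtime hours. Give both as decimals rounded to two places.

Wed: 05:37–13:19 = 7 h 42 min
Thu: 09:36–14:59 = 5 h 23 min
Fri: 07:35–15:21 = 7 h 46 min
Sat: 11:03–16:49 = 5 h 46 min
Sun: 07:07–14:37 = 7 h 30 min
Total worked: 34 h 7 min = 34.12 h.
Threshold 40 h → overtime 0 h 0 min, regular 34 h 7 min.

Regular 34.12 hours, overtime 0.00 hours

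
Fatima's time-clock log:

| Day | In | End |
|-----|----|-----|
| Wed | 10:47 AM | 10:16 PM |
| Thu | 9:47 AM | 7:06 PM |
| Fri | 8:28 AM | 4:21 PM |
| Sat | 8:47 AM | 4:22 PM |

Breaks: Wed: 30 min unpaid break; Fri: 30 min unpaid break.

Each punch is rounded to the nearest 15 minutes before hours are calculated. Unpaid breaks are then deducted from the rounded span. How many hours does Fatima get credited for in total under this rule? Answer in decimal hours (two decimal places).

35.00 hours

Wed: in 10:47 AM→10:45 AM, out 10:16 PM→10:15 PM; 11 h 30 min − 30 min = 11 h 0 min
Thu: in 9:47 AM→9:45 AM, out 7:06 PM→7:00 PM; 9 h 15 min
Fri: in 8:28 AM→8:30 AM, out 4:21 PM→4:15 PM; 7 h 45 min − 30 min = 7 h 15 min
Sat: in 8:47 AM→8:45 AM, out 4:22 PM→4:15 PM; 7 h 30 min
Total credited: 35 h 0 min.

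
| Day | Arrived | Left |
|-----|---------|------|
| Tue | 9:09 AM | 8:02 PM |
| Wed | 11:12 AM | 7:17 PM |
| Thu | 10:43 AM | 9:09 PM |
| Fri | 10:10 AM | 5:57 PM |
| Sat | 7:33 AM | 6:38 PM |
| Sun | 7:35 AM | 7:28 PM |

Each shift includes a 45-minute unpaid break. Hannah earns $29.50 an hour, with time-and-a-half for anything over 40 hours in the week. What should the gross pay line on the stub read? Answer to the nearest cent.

$1872.51

Tue: 9:09 AM–8:02 PM = 10 h 53 min; less 45 min break → 10 h 8 min
Wed: 11:12 AM–7:17 PM = 8 h 5 min; less 45 min break → 7 h 20 min
Thu: 10:43 AM–9:09 PM = 10 h 26 min; less 45 min break → 9 h 41 min
Fri: 10:10 AM–5:57 PM = 7 h 47 min; less 45 min break → 7 h 2 min
Sat: 7:33 AM–6:38 PM = 11 h 5 min; less 45 min break → 10 h 20 min
Sun: 7:35 AM–7:28 PM = 11 h 53 min; less 45 min break → 11 h 8 min
Total worked: 55 h 39 min = 3339 min.
Regular 40 h 0 min = 2400 min at $29.50/h; overtime 15 h 39 min = 939 min at $44.25/h.
Pay = (2400 × $29.50 + 939 × $44.25) ÷ 60 = $1872.51.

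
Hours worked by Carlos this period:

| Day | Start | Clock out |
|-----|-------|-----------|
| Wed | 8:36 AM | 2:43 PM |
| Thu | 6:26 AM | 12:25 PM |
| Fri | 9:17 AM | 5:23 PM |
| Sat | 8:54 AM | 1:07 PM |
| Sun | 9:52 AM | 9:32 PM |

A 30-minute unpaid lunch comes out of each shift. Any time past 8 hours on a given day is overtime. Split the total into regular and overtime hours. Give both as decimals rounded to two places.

Regular 30.42 hours, overtime 3.17 hours

Wed: 8:36 AM–2:43 PM = 6 h 7 min; less 30 min break → 5 h 37 min
Thu: 6:26 AM–12:25 PM = 5 h 59 min; less 30 min break → 5 h 29 min
Fri: 9:17 AM–5:23 PM = 8 h 6 min; less 30 min break → 7 h 36 min
Sat: 8:54 AM–1:07 PM = 4 h 13 min; less 30 min break → 3 h 43 min
Sun: 9:52 AM–9:32 PM = 11 h 40 min; less 30 min break → 11 h 10 min
Wed reg 5 h 37 min / OT 0 h 0 min; Thu reg 5 h 29 min / OT 0 h 0 min; Fri reg 7 h 36 min / OT 0 h 0 min; Sat reg 3 h 43 min / OT 0 h 0 min; Sun reg 8 h 0 min / OT 3 h 10 min.
Totals: regular 30 h 25 min, overtime 3 h 10 min.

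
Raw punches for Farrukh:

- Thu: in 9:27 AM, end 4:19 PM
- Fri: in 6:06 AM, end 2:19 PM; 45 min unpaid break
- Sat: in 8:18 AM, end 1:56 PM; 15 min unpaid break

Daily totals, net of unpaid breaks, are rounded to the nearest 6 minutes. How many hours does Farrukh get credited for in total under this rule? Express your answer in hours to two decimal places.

Thu: 9:27 AM–4:19 PM = 6 h 52 min → rounds to 6 h 54 min
Fri: 6:06 AM–2:19 PM = 8 h 13 min − 45 min = 7 h 28 min → rounds to 7 h 30 min
Sat: 8:18 AM–1:56 PM = 5 h 38 min − 15 min = 5 h 23 min → rounds to 5 h 24 min
Total credited: 19 h 48 min.

19.80 hours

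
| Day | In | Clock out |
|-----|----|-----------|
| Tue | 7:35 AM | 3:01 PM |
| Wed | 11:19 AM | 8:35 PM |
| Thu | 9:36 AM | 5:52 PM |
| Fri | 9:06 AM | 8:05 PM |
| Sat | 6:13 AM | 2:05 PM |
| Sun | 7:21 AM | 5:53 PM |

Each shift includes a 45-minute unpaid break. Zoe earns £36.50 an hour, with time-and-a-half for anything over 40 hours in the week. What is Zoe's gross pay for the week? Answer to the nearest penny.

Tue: 7:35 AM–3:01 PM = 7 h 26 min; less 45 min break → 6 h 41 min
Wed: 11:19 AM–8:35 PM = 9 h 16 min; less 45 min break → 8 h 31 min
Thu: 9:36 AM–5:52 PM = 8 h 16 min; less 45 min break → 7 h 31 min
Fri: 9:06 AM–8:05 PM = 10 h 59 min; less 45 min break → 10 h 14 min
Sat: 6:13 AM–2:05 PM = 7 h 52 min; less 45 min break → 7 h 7 min
Sun: 7:21 AM–5:53 PM = 10 h 32 min; less 45 min break → 9 h 47 min
Total worked: 49 h 51 min = 2991 min.
Regular 40 h 0 min = 2400 min at £36.50/h; overtime 9 h 51 min = 591 min at £54.75/h.
Pay = (2400 × £36.50 + 591 × £54.75) ÷ 60 = £1999.29.

£1999.29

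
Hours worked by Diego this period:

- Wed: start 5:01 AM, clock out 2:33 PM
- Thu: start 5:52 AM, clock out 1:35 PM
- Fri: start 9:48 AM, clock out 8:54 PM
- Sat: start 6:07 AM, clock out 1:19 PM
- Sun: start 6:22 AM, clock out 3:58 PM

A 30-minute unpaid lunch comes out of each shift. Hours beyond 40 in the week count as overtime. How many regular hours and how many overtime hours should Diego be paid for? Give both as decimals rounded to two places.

Wed: 5:01 AM–2:33 PM = 9 h 32 min; less 30 min break → 9 h 2 min
Thu: 5:52 AM–1:35 PM = 7 h 43 min; less 30 min break → 7 h 13 min
Fri: 9:48 AM–8:54 PM = 11 h 6 min; less 30 min break → 10 h 36 min
Sat: 6:07 AM–1:19 PM = 7 h 12 min; less 30 min break → 6 h 42 min
Sun: 6:22 AM–3:58 PM = 9 h 36 min; less 30 min break → 9 h 6 min
Total worked: 42 h 39 min = 42.65 h.
Threshold 40 h → overtime 2 h 39 min, regular 40 h 0 min.

Regular 40.00 hours, overtime 2.65 hours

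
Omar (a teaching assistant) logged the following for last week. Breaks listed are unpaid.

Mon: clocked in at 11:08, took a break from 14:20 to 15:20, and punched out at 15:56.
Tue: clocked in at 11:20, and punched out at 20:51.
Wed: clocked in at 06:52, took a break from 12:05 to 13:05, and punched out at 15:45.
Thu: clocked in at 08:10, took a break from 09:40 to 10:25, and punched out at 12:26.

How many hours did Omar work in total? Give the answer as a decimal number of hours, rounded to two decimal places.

24.72 hours

Mon: 11:08–15:56 = 4 h 48 min; less 60 min break → 3 h 48 min
Tue: 11:20–20:51 = 9 h 31 min
Wed: 06:52–15:45 = 8 h 53 min; less 60 min break → 7 h 53 min
Thu: 08:10–12:26 = 4 h 16 min; less 45 min break → 3 h 31 min
Total: 3 h 48 min + 9 h 31 min + 7 h 53 min + 3 h 31 min = 24 h 43 min.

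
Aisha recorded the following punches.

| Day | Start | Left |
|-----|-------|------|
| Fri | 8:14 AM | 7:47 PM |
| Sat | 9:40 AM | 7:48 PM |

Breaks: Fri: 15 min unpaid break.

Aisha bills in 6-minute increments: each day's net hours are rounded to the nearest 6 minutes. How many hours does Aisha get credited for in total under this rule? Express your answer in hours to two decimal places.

21.40 hours

Fri: 8:14 AM–7:47 PM = 11 h 33 min − 15 min = 11 h 18 min → rounds to 11 h 18 min
Sat: 9:40 AM–7:48 PM = 10 h 8 min → rounds to 10 h 6 min
Total credited: 21 h 24 min.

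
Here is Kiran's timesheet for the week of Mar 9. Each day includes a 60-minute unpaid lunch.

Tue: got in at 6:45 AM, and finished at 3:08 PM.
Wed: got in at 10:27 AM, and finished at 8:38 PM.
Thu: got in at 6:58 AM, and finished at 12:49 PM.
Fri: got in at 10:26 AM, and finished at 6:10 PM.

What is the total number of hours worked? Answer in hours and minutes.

28 h 9 min

Tue: 6:45 AM–3:08 PM = 8 h 23 min; less 60 min break → 7 h 23 min
Wed: 10:27 AM–8:38 PM = 10 h 11 min; less 60 min break → 9 h 11 min
Thu: 6:58 AM–12:49 PM = 5 h 51 min; less 60 min break → 4 h 51 min
Fri: 10:26 AM–6:10 PM = 7 h 44 min; less 60 min break → 6 h 44 min
Total: 7 h 23 min + 9 h 11 min + 4 h 51 min + 6 h 44 min = 28 h 9 min.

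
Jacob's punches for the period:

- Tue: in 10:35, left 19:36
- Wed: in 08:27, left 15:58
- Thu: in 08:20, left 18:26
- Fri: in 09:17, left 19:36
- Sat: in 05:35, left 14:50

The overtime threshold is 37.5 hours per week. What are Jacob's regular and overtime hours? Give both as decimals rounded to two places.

Regular 37.50 hours, overtime 8.70 hours

Tue: 10:35–19:36 = 9 h 1 min
Wed: 08:27–15:58 = 7 h 31 min
Thu: 08:20–18:26 = 10 h 6 min
Fri: 09:17–19:36 = 10 h 19 min
Sat: 05:35–14:50 = 9 h 15 min
Total worked: 46 h 12 min = 46.20 h.
Threshold 37.5 h → overtime 8 h 42 min, regular 37 h 30 min.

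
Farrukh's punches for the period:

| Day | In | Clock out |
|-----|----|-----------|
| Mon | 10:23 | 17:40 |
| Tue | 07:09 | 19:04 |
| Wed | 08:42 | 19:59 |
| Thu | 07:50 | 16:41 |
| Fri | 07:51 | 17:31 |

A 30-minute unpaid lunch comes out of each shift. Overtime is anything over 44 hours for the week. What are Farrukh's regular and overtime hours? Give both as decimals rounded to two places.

Regular 44.00 hours, overtime 2.50 hours

Mon: 10:23–17:40 = 7 h 17 min; less 30 min break → 6 h 47 min
Tue: 07:09–19:04 = 11 h 55 min; less 30 min break → 11 h 25 min
Wed: 08:42–19:59 = 11 h 17 min; less 30 min break → 10 h 47 min
Thu: 07:50–16:41 = 8 h 51 min; less 30 min break → 8 h 21 min
Fri: 07:51–17:31 = 9 h 40 min; less 30 min break → 9 h 10 min
Total worked: 46 h 30 min = 46.50 h.
Threshold 44 h → overtime 2 h 30 min, regular 44 h 0 min.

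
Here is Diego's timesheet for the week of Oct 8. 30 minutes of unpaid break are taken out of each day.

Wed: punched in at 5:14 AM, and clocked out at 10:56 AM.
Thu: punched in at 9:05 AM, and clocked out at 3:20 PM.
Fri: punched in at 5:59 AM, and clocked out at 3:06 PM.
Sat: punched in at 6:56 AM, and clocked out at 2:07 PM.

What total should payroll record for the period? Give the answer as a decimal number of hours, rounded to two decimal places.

Wed: 5:14 AM–10:56 AM = 5 h 42 min; less 30 min break → 5 h 12 min
Thu: 9:05 AM–3:20 PM = 6 h 15 min; less 30 min break → 5 h 45 min
Fri: 5:59 AM–3:06 PM = 9 h 7 min; less 30 min break → 8 h 37 min
Sat: 6:56 AM–2:07 PM = 7 h 11 min; less 30 min break → 6 h 41 min
Total: 5 h 12 min + 5 h 45 min + 8 h 37 min + 6 h 41 min = 26 h 15 min.

26.25 hours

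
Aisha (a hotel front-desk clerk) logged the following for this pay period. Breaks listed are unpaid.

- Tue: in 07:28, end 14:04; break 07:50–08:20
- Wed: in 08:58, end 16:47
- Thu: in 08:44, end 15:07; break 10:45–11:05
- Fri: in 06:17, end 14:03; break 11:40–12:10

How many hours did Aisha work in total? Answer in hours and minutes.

Tue: 07:28–14:04 = 6 h 36 min; less 30 min break → 6 h 6 min
Wed: 08:58–16:47 = 7 h 49 min
Thu: 08:44–15:07 = 6 h 23 min; less 20 min break → 6 h 3 min
Fri: 06:17–14:03 = 7 h 46 min; less 30 min break → 7 h 16 min
Total: 6 h 6 min + 7 h 49 min + 6 h 3 min + 7 h 16 min = 27 h 14 min.

27 h 14 min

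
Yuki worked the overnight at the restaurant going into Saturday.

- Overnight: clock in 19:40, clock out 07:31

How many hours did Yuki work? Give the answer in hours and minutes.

11 h 51 min

Overnight: 19:40 → midnight = 4 h 20 min; midnight → 07:31 = 7 h 31 min; span 11 h 51 min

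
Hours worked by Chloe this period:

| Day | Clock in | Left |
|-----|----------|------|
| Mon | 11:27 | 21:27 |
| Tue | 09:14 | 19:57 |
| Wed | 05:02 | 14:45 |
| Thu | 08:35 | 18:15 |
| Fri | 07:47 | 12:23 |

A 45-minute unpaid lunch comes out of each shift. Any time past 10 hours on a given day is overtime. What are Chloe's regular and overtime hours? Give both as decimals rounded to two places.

Regular 40.95 hours, overtime 0.00 hours

Mon: 11:27–21:27 = 10 h 0 min; less 45 min break → 9 h 15 min
Tue: 09:14–19:57 = 10 h 43 min; less 45 min break → 9 h 58 min
Wed: 05:02–14:45 = 9 h 43 min; less 45 min break → 8 h 58 min
Thu: 08:35–18:15 = 9 h 40 min; less 45 min break → 8 h 55 min
Fri: 07:47–12:23 = 4 h 36 min; less 45 min break → 3 h 51 min
Mon reg 9 h 15 min / OT 0 h 0 min; Tue reg 9 h 58 min / OT 0 h 0 min; Wed reg 8 h 58 min / OT 0 h 0 min; Thu reg 8 h 55 min / OT 0 h 0 min; Fri reg 3 h 51 min / OT 0 h 0 min.
Totals: regular 40 h 57 min, overtime 0 h 0 min.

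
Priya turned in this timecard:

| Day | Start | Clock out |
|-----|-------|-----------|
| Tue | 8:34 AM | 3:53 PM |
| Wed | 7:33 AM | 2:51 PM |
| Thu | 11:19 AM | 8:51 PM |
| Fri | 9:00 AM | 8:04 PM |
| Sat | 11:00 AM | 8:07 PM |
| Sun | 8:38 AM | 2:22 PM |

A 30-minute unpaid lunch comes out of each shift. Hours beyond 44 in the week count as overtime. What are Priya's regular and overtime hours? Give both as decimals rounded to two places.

Regular 44.00 hours, overtime 3.07 hours

Tue: 8:34 AM–3:53 PM = 7 h 19 min; less 30 min break → 6 h 49 min
Wed: 7:33 AM–2:51 PM = 7 h 18 min; less 30 min break → 6 h 48 min
Thu: 11:19 AM–8:51 PM = 9 h 32 min; less 30 min break → 9 h 2 min
Fri: 9:00 AM–8:04 PM = 11 h 4 min; less 30 min break → 10 h 34 min
Sat: 11:00 AM–8:07 PM = 9 h 7 min; less 30 min break → 8 h 37 min
Sun: 8:38 AM–2:22 PM = 5 h 44 min; less 30 min break → 5 h 14 min
Total worked: 47 h 4 min = 47.07 h.
Threshold 44 h → overtime 3 h 4 min, regular 44 h 0 min.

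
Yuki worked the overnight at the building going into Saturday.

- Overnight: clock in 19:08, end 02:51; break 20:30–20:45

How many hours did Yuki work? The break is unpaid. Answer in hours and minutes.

Overnight: 19:08 → midnight = 4 h 52 min; midnight → 02:51 = 2 h 51 min; span 7 h 43 min; less 15 min break → 7 h 28 min

7 h 28 min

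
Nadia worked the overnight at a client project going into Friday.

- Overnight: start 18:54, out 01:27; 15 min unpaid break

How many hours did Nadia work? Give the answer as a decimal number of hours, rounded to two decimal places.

6.30 hours

Overnight: 18:54 → midnight = 5 h 6 min; midnight → 01:27 = 1 h 27 min; span 6 h 33 min; less 15 min break → 6 h 18 min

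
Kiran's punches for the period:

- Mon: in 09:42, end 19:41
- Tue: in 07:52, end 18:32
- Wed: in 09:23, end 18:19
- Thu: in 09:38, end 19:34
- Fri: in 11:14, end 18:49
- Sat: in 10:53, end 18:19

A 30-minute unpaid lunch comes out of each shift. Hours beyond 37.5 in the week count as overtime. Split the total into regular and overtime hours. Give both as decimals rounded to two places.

Mon: 09:42–19:41 = 9 h 59 min; less 30 min break → 9 h 29 min
Tue: 07:52–18:32 = 10 h 40 min; less 30 min break → 10 h 10 min
Wed: 09:23–18:19 = 8 h 56 min; less 30 min break → 8 h 26 min
Thu: 09:38–19:34 = 9 h 56 min; less 30 min break → 9 h 26 min
Fri: 11:14–18:49 = 7 h 35 min; less 30 min break → 7 h 5 min
Sat: 10:53–18:19 = 7 h 26 min; less 30 min break → 6 h 56 min
Total worked: 51 h 32 min = 51.53 h.
Threshold 37.5 h → overtime 14 h 2 min, regular 37 h 30 min.

Regular 37.50 hours, overtime 14.03 hours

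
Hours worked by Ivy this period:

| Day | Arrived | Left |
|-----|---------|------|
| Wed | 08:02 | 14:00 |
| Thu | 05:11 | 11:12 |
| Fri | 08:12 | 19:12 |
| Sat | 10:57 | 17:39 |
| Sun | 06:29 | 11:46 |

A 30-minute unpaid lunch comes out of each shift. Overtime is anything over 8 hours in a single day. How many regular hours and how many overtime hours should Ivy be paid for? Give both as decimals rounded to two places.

Regular 29.97 hours, overtime 2.50 hours

Wed: 08:02–14:00 = 5 h 58 min; less 30 min break → 5 h 28 min
Thu: 05:11–11:12 = 6 h 1 min; less 30 min break → 5 h 31 min
Fri: 08:12–19:12 = 11 h 0 min; less 30 min break → 10 h 30 min
Sat: 10:57–17:39 = 6 h 42 min; less 30 min break → 6 h 12 min
Sun: 06:29–11:46 = 5 h 17 min; less 30 min break → 4 h 47 min
Wed reg 5 h 28 min / OT 0 h 0 min; Thu reg 5 h 31 min / OT 0 h 0 min; Fri reg 8 h 0 min / OT 2 h 30 min; Sat reg 6 h 12 min / OT 0 h 0 min; Sun reg 4 h 47 min / OT 0 h 0 min.
Totals: regular 29 h 58 min, overtime 2 h 30 min.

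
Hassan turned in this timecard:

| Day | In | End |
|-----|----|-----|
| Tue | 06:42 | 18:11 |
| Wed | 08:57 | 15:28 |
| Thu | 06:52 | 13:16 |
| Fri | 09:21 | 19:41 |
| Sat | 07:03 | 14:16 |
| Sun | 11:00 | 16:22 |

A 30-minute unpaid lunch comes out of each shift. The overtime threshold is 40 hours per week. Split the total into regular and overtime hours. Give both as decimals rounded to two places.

Tue: 06:42–18:11 = 11 h 29 min; less 30 min break → 10 h 59 min
Wed: 08:57–15:28 = 6 h 31 min; less 30 min break → 6 h 1 min
Thu: 06:52–13:16 = 6 h 24 min; less 30 min break → 5 h 54 min
Fri: 09:21–19:41 = 10 h 20 min; less 30 min break → 9 h 50 min
Sat: 07:03–14:16 = 7 h 13 min; less 30 min break → 6 h 43 min
Sun: 11:00–16:22 = 5 h 22 min; less 30 min break → 4 h 52 min
Total worked: 44 h 19 min = 44.32 h.
Threshold 40 h → overtime 4 h 19 min, regular 40 h 0 min.

Regular 40.00 hours, overtime 4.32 hours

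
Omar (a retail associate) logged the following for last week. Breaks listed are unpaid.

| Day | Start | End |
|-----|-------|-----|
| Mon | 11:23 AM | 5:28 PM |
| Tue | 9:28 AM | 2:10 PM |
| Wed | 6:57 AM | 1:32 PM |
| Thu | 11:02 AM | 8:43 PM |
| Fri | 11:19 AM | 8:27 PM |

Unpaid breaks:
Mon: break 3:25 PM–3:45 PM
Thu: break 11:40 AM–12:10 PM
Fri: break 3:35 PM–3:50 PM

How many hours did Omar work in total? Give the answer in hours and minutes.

Mon: 11:23 AM–5:28 PM = 6 h 5 min; less 20 min break → 5 h 45 min
Tue: 9:28 AM–2:10 PM = 4 h 42 min
Wed: 6:57 AM–1:32 PM = 6 h 35 min
Thu: 11:02 AM–8:43 PM = 9 h 41 min; less 30 min break → 9 h 11 min
Fri: 11:19 AM–8:27 PM = 9 h 8 min; less 15 min break → 8 h 53 min
Total: 5 h 45 min + 4 h 42 min + 6 h 35 min + 9 h 11 min + 8 h 53 min = 35 h 6 min.

35 h 6 min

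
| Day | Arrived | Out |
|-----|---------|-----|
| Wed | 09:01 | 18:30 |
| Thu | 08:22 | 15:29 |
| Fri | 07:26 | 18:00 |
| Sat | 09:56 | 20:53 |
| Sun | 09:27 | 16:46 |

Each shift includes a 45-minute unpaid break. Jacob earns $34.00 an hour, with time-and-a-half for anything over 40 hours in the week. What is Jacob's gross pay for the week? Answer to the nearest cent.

Wed: 09:01–18:30 = 9 h 29 min; less 45 min break → 8 h 44 min
Thu: 08:22–15:29 = 7 h 7 min; less 45 min break → 6 h 22 min
Fri: 07:26–18:00 = 10 h 34 min; less 45 min break → 9 h 49 min
Sat: 09:56–20:53 = 10 h 57 min; less 45 min break → 10 h 12 min
Sun: 09:27–16:46 = 7 h 19 min; less 45 min break → 6 h 34 min
Total worked: 41 h 41 min = 2501 min.
Regular 40 h 0 min = 2400 min at $34.00/h; overtime 1 h 41 min = 101 min at $51.00/h.
Pay = (2400 × $34.00 + 101 × $51.00) ÷ 60 = $1445.85.

$1445.85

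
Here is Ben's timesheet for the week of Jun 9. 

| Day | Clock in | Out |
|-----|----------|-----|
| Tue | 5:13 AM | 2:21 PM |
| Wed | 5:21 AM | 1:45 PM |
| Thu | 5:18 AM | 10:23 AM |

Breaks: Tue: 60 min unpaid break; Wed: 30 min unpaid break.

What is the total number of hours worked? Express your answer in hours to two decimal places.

21.12 hours

Tue: 5:13 AM–2:21 PM = 9 h 8 min; less 60 min break → 8 h 8 min
Wed: 5:21 AM–1:45 PM = 8 h 24 min; less 30 min break → 7 h 54 min
Thu: 5:18 AM–10:23 AM = 5 h 5 min
Total: 8 h 8 min + 7 h 54 min + 5 h 5 min = 21 h 7 min.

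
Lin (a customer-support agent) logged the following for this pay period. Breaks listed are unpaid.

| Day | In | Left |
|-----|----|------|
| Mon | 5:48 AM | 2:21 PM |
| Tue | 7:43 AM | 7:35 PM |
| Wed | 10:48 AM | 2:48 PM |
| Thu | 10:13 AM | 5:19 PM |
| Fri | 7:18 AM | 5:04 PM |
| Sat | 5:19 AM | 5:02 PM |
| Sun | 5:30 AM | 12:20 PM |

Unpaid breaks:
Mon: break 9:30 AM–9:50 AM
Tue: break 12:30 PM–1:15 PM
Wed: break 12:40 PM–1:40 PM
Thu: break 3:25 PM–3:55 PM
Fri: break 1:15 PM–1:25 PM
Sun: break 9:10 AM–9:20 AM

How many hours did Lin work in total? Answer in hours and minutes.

56 h 55 min

Mon: 5:48 AM–2:21 PM = 8 h 33 min; less 20 min break → 8 h 13 min
Tue: 7:43 AM–7:35 PM = 11 h 52 min; less 45 min break → 11 h 7 min
Wed: 10:48 AM–2:48 PM = 4 h 0 min; less 60 min break → 3 h 0 min
Thu: 10:13 AM–5:19 PM = 7 h 6 min; less 30 min break → 6 h 36 min
Fri: 7:18 AM–5:04 PM = 9 h 46 min; less 10 min break → 9 h 36 min
Sat: 5:19 AM–5:02 PM = 11 h 43 min
Sun: 5:30 AM–12:20 PM = 6 h 50 min; less 10 min break → 6 h 40 min
Total: 8 h 13 min + 11 h 7 min + 3 h 0 min + 6 h 36 min + 9 h 36 min + 11 h 43 min + 6 h 40 min = 56 h 55 min.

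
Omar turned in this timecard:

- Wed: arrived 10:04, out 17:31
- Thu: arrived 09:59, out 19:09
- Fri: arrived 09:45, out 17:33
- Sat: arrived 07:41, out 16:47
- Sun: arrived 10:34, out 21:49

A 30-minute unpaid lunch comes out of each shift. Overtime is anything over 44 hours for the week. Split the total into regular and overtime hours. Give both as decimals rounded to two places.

Regular 42.27 hours, overtime 0.00 hours

Wed: 10:04–17:31 = 7 h 27 min; less 30 min break → 6 h 57 min
Thu: 09:59–19:09 = 9 h 10 min; less 30 min break → 8 h 40 min
Fri: 09:45–17:33 = 7 h 48 min; less 30 min break → 7 h 18 min
Sat: 07:41–16:47 = 9 h 6 min; less 30 min break → 8 h 36 min
Sun: 10:34–21:49 = 11 h 15 min; less 30 min break → 10 h 45 min
Total worked: 42 h 16 min = 42.27 h.
Threshold 44 h → overtime 0 h 0 min, regular 42 h 16 min.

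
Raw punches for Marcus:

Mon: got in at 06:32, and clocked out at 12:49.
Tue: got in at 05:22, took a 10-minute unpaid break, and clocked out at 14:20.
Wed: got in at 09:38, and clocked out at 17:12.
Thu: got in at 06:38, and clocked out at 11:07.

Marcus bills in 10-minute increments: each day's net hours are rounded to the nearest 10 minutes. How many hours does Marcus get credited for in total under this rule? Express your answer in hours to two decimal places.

27.17 hours

Mon: 06:32–12:49 = 6 h 17 min → rounds to 6 h 20 min
Tue: 05:22–14:20 = 8 h 58 min − 10 min = 8 h 48 min → rounds to 8 h 50 min
Wed: 09:38–17:12 = 7 h 34 min → rounds to 7 h 30 min
Thu: 06:38–11:07 = 4 h 29 min → rounds to 4 h 30 min
Total credited: 27 h 10 min.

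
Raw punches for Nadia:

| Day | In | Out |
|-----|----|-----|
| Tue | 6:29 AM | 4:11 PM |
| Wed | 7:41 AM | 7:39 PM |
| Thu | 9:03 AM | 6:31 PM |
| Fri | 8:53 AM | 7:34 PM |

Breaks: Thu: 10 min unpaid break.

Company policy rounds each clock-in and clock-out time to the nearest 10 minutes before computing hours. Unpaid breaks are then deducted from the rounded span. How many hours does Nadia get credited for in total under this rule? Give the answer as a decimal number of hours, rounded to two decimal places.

Tue: in 6:29 AM→6:30 AM, out 4:11 PM→4:10 PM; 9 h 40 min
Wed: in 7:41 AM→7:40 AM, out 7:39 PM→7:40 PM; 12 h 0 min
Thu: in 9:03 AM→9:00 AM, out 6:31 PM→6:30 PM; 9 h 30 min − 10 min = 9 h 20 min
Fri: in 8:53 AM→8:50 AM, out 7:34 PM→7:30 PM; 10 h 40 min
Total credited: 41 h 40 min.

41.67 hours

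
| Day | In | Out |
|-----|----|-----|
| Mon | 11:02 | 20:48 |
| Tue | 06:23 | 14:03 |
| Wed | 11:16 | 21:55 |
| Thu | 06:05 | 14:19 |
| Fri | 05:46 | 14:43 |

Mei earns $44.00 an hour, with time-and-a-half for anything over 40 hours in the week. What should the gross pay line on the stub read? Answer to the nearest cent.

Mon: 11:02–20:48 = 9 h 46 min
Tue: 06:23–14:03 = 7 h 40 min
Wed: 11:16–21:55 = 10 h 39 min
Thu: 06:05–14:19 = 8 h 14 min
Fri: 05:46–14:43 = 8 h 57 min
Total worked: 45 h 16 min = 2716 min.
Regular 40 h 0 min = 2400 min at $44.00/h; overtime 5 h 16 min = 316 min at $66.00/h.
Pay = (2400 × $44.00 + 316 × $66.00) ÷ 60 = $2107.60.

$2107.60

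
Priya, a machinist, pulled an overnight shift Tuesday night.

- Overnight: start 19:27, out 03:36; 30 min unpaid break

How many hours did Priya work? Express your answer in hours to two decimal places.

7.65 hours

Overnight: 19:27 → midnight = 4 h 33 min; midnight → 03:36 = 3 h 36 min; span 8 h 9 min; less 30 min break → 7 h 39 min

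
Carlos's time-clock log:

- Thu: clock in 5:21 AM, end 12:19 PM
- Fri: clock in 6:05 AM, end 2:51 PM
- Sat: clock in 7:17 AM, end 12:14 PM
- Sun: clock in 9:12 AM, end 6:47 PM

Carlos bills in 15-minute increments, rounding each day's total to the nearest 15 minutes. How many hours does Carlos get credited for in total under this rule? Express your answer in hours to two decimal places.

30.25 hours

Thu: 5:21 AM–12:19 PM = 6 h 58 min → rounds to 7 h 0 min
Fri: 6:05 AM–2:51 PM = 8 h 46 min → rounds to 8 h 45 min
Sat: 7:17 AM–12:14 PM = 4 h 57 min → rounds to 5 h 0 min
Sun: 9:12 AM–6:47 PM = 9 h 35 min → rounds to 9 h 30 min
Total credited: 30 h 15 min.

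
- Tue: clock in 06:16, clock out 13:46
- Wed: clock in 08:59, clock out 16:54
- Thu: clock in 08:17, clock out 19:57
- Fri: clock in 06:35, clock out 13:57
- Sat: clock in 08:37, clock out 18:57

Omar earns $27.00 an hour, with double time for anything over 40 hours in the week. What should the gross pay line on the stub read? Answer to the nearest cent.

$1338.30

Tue: 06:16–13:46 = 7 h 30 min
Wed: 08:59–16:54 = 7 h 55 min
Thu: 08:17–19:57 = 11 h 40 min
Fri: 06:35–13:57 = 7 h 22 min
Sat: 08:37–18:57 = 10 h 20 min
Total worked: 44 h 47 min = 2687 min.
Regular 40 h 0 min = 2400 min at $27.00/h; overtime 4 h 47 min = 287 min at $54.00/h.
Pay = (2400 × $27.00 + 287 × $54.00) ÷ 60 = $1338.30.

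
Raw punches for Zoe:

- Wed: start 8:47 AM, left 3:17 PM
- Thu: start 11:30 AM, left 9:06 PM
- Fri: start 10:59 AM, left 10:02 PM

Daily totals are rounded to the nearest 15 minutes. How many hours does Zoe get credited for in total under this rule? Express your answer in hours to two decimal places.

27.00 hours

Wed: 8:47 AM–3:17 PM = 6 h 30 min → rounds to 6 h 30 min
Thu: 11:30 AM–9:06 PM = 9 h 36 min → rounds to 9 h 30 min
Fri: 10:59 AM–10:02 PM = 11 h 3 min → rounds to 11 h 0 min
Total credited: 27 h 0 min.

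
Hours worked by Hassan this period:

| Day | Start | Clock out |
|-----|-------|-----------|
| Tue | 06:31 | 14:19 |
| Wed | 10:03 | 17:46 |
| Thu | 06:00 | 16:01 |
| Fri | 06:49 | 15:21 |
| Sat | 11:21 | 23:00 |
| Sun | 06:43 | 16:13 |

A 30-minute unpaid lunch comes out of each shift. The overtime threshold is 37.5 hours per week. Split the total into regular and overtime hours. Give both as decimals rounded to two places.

Regular 37.50 hours, overtime 14.72 hours

Tue: 06:31–14:19 = 7 h 48 min; less 30 min break → 7 h 18 min
Wed: 10:03–17:46 = 7 h 43 min; less 30 min break → 7 h 13 min
Thu: 06:00–16:01 = 10 h 1 min; less 30 min break → 9 h 31 min
Fri: 06:49–15:21 = 8 h 32 min; less 30 min break → 8 h 2 min
Sat: 11:21–23:00 = 11 h 39 min; less 30 min break → 11 h 9 min
Sun: 06:43–16:13 = 9 h 30 min; less 30 min break → 9 h 0 min
Total worked: 52 h 13 min = 52.22 h.
Threshold 37.5 h → overtime 14 h 43 min, regular 37 h 30 min.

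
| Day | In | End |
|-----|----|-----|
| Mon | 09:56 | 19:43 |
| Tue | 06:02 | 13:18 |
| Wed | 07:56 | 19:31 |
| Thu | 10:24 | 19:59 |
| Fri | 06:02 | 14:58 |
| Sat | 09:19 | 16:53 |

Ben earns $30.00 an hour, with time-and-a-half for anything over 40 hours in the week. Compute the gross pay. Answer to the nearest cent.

Mon: 09:56–19:43 = 9 h 47 min
Tue: 06:02–13:18 = 7 h 16 min
Wed: 07:56–19:31 = 11 h 35 min
Thu: 10:24–19:59 = 9 h 35 min
Fri: 06:02–14:58 = 8 h 56 min
Sat: 09:19–16:53 = 7 h 34 min
Total worked: 54 h 43 min = 3283 min.
Regular 40 h 0 min = 2400 min at $30.00/h; overtime 14 h 43 min = 883 min at $45.00/h.
Pay = (2400 × $30.00 + 883 × $45.00) ÷ 60 = $1862.25.

$1862.25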